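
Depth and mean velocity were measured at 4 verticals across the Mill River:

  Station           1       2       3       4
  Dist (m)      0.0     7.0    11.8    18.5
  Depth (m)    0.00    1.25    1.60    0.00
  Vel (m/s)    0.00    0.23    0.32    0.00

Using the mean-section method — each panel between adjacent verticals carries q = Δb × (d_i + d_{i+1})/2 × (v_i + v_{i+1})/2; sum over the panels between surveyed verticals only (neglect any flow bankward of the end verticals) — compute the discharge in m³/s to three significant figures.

Panel 1-2: Δb = 7 m, d̄ = (0.00+1.25)/2 = 0.625, v̄ = (0.00+0.23)/2 = 0.115 → q = 7×0.625×0.115 = 0.5031 m³/s
Panel 2-3: Δb = 4.8 m, d̄ = (1.25+1.60)/2 = 1.425, v̄ = (0.23+0.32)/2 = 0.275 → q = 4.8×1.425×0.275 = 1.881 m³/s
Panel 3-4: Δb = 6.7 m, d̄ = (1.60+0.00)/2 = 0.8, v̄ = (0.32+0.00)/2 = 0.16 → q = 6.7×0.8×0.16 = 0.8576 m³/s
Q = Σ q = 3.242 m³/s

3.24 m³/s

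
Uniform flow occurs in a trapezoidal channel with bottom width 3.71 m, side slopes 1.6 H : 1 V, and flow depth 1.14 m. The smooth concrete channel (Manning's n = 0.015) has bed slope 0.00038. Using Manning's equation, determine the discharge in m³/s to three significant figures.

6.99 m³/s

A = (b + z·y)·y = (3.71 + 1.6×1.14)×1.14 = 6.309 m²
P = b + 2y√(1+z²) = 3.71 + 2×1.14×√(1+1.6²) = 8.012 m
R = A/P = 6.309/8.012 = 0.7874 m
Q = (1/n)·A·R^(2/3)·S^(1/2) = (1/0.015) × 6.309 × 0.7874^(2/3) × 0.00038^(1/2) = 6.991 m³/s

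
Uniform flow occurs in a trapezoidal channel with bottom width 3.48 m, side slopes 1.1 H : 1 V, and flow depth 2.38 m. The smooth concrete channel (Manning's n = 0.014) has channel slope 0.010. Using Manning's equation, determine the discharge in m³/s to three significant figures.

A = (b + z·y)·y = (3.48 + 1.1×2.38)×2.38 = 14.51 m²
P = b + 2y√(1+z²) = 3.48 + 2×2.38×√(1+1.1²) = 10.56 m
R = A/P = 14.51/10.56 = 1.375 m
Q = (1/n)·A·R^(2/3)·S^(1/2) = (1/0.014) × 14.51 × 1.375^(2/3) × 0.010^(1/2) = 128.2 m³/s

128 m³/s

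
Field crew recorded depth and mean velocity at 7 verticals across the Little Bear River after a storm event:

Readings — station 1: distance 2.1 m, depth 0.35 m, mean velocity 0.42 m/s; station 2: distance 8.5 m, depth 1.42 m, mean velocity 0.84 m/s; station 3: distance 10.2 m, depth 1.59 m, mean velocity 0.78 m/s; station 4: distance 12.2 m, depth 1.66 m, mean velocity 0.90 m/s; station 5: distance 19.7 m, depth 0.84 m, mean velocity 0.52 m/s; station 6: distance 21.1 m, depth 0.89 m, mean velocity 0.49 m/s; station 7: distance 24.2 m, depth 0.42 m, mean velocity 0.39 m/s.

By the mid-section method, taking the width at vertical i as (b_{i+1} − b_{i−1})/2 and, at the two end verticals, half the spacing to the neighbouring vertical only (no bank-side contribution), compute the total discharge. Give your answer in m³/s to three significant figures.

17.9 m³/s

w_1 = (8.5 − 2.1)/2 = 3.2 m; q_1 = 0.42 × 0.35 × 3.2 = 0.4704 m³/s
w_2 = (10.2 − 2.1)/2 = 4.05 m; q_2 = 0.84 × 1.42 × 4.05 = 4.831 m³/s
w_3 = (12.2 − 8.5)/2 = 1.85 m; q_3 = 0.78 × 1.59 × 1.85 = 2.294 m³/s
w_4 = (19.7 − 10.2)/2 = 4.75 m; q_4 = 0.90 × 1.66 × 4.75 = 7.097 m³/s
w_5 = (21.1 − 12.2)/2 = 4.45 m; q_5 = 0.52 × 0.84 × 4.45 = 1.944 m³/s
w_6 = (24.2 − 19.7)/2 = 2.25 m; q_6 = 0.49 × 0.89 × 2.25 = 0.9812 m³/s
w_7 = (24.2 − 21.1)/2 = 1.55 m; q_7 = 0.39 × 0.42 × 1.55 = 0.2539 m³/s
Q = Σ qᵢ = 17.87 m³/s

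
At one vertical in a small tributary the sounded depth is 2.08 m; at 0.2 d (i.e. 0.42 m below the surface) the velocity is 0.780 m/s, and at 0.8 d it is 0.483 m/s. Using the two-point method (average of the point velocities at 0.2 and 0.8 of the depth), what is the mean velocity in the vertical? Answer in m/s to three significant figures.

v̄ = (0.780 + 0.483) / 2 = 0.6315 m/s

0.632 m/s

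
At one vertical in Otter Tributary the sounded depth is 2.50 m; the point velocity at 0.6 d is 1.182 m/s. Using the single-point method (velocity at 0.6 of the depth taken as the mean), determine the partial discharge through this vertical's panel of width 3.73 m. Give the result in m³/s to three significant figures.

11.0 m³/s

v̄ = v₀.₆ = 1.182 m/s
q = v̄ × d × w = 1.182 × 2.50 × 3.73 = 11.02 m³/s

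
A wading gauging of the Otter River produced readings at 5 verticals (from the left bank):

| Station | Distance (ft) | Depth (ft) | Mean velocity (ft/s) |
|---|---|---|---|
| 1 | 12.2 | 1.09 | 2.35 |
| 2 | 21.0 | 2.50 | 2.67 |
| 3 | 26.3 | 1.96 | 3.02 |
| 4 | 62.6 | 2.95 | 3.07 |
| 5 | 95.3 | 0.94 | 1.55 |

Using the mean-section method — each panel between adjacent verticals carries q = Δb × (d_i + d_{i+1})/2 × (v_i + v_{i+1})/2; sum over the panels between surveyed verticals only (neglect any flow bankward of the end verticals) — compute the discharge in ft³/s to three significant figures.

Panel 1-2: Δb = 8.8 ft, d̄ = (1.09+2.50)/2 = 1.795, v̄ = (2.35+2.67)/2 = 2.51 → q = 8.8×1.795×2.51 = 39.65 ft³/s
Panel 2-3: Δb = 5.3 ft, d̄ = (2.50+1.96)/2 = 2.23, v̄ = (2.67+3.02)/2 = 2.845 → q = 5.3×2.23×2.845 = 33.63 ft³/s
Panel 3-4: Δb = 36.3 ft, d̄ = (1.96+2.95)/2 = 2.455, v̄ = (3.02+3.07)/2 = 3.045 → q = 36.3×2.455×3.045 = 271.4 ft³/s
Panel 4-5: Δb = 32.7 ft, d̄ = (2.95+0.94)/2 = 1.945, v̄ = (3.07+1.55)/2 = 2.31 → q = 32.7×1.945×2.31 = 146.9 ft³/s
Q = Σ q = 491.6 ft³/s

492 ft³/s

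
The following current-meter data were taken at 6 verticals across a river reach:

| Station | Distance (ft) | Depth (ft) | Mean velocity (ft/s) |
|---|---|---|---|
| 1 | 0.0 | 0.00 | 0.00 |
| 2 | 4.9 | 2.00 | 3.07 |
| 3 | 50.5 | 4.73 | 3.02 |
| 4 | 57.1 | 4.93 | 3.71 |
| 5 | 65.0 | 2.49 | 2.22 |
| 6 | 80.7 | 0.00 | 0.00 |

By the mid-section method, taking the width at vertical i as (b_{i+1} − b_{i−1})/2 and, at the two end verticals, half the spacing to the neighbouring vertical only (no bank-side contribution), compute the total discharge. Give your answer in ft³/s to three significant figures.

w_2 = (50.5 − 0.0)/2 = 25.25 ft; q_2 = 3.07 × 2.00 × 25.25 = 155.0 ft³/s
w_3 = (57.1 − 4.9)/2 = 26.1 ft; q_3 = 3.02 × 4.73 × 26.1 = 372.8 ft³/s
w_4 = (65.0 − 50.5)/2 = 7.25 ft; q_4 = 3.71 × 4.93 × 7.25 = 132.6 ft³/s
w_5 = (80.7 − 57.1)/2 = 11.8 ft; q_5 = 2.22 × 2.49 × 11.8 = 65.23 ft³/s
Stations 1, 6 contribute zero (depth or velocity is 0).
Q = Σ qᵢ = 725.7 ft³/s

726 ft³/s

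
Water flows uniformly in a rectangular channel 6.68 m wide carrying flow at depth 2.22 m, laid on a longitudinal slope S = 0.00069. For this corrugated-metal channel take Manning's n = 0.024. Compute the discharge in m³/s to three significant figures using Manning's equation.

A = b·y = 6.68 × 2.22 = 14.83 m²
P = b + 2y = 6.68 + 2×2.22 = 11.12 m
R = A/P = 14.83/11.12 = 1.334 m
Q = (1/n)·A·R^(2/3)·S^(1/2) = (1/0.024) × 14.83 × 1.334^(2/3) × 0.00069^(1/2) = 19.66 m³/s

19.7 m³/s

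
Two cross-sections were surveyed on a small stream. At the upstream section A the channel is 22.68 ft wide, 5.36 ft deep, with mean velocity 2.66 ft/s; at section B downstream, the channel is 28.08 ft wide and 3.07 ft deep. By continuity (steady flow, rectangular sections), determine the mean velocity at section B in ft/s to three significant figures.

Q = A₁V₁ = (22.68×5.36) × 2.66 = 323.4 ft³/s
A₂ = 28.08 × 3.07 = 86.21 ft²
V₂ = Q/A₂ = 323.4/86.21 = 3.751 ft/s

3.75 ft/s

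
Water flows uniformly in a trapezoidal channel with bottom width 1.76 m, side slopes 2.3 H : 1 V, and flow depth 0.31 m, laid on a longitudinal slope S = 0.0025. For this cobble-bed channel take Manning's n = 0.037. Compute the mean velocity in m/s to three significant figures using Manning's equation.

0.509 m/s

A = (b + z·y)·y = (1.76 + 2.3×0.31)×0.31 = 0.7666 m²
P = b + 2y√(1+z²) = 1.76 + 2×0.31×√(1+2.3²) = 3.315 m
R = A/P = 0.7666/3.315 = 0.2313 m
Q = (1/n)·A·R^(2/3)·S^(1/2) = (1/0.037) × 0.7666 × 0.2313^(2/3) × 0.0025^(1/2) = 0.3903 m³/s
V = Q/A = 0.3903/0.7666 = 0.5091 m/s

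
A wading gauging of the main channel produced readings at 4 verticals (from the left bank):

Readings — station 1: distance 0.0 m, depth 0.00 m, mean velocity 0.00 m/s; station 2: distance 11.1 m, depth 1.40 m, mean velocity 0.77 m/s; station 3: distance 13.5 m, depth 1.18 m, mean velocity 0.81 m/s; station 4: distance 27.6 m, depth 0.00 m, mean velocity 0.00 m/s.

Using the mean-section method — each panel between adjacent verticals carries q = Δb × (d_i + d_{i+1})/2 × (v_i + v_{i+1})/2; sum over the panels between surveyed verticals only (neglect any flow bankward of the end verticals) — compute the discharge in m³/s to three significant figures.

Panel 1-2: Δb = 11.1 m, d̄ = (0.00+1.40)/2 = 0.7, v̄ = (0.00+0.77)/2 = 0.385 → q = 11.1×0.7×0.385 = 2.991 m³/s
Panel 2-3: Δb = 2.4 m, d̄ = (1.40+1.18)/2 = 1.29, v̄ = (0.77+0.81)/2 = 0.79 → q = 2.4×1.29×0.79 = 2.446 m³/s
Panel 3-4: Δb = 14.1 m, d̄ = (1.18+0.00)/2 = 0.59, v̄ = (0.81+0.00)/2 = 0.405 → q = 14.1×0.59×0.405 = 3.369 m³/s
Q = Σ q = 8.806 m³/s

8.81 m³/s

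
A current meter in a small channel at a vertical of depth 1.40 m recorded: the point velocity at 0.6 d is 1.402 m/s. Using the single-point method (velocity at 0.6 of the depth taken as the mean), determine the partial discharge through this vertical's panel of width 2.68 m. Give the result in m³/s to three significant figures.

5.26 m³/s

v̄ = v₀.₆ = 1.402 m/s
q = v̄ × d × w = 1.402 × 1.40 × 2.68 = 5.260 m³/s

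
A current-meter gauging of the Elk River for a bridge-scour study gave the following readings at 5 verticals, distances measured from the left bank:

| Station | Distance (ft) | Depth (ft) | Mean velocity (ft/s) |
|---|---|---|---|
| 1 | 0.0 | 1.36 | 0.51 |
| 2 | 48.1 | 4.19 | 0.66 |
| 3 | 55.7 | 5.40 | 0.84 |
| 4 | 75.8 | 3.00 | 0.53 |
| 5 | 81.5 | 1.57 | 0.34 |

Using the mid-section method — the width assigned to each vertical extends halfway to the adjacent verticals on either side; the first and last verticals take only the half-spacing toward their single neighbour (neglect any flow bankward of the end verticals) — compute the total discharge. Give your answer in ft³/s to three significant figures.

w_1 = (48.1 − 0.0)/2 = 24.05 ft; q_1 = 0.51 × 1.36 × 24.05 = 16.68 ft³/s
w_2 = (55.7 − 0.0)/2 = 27.85 ft; q_2 = 0.66 × 4.19 × 27.85 = 77.02 ft³/s
w_3 = (75.8 − 48.1)/2 = 13.85 ft; q_3 = 0.84 × 5.40 × 13.85 = 62.82 ft³/s
w_4 = (81.5 − 55.7)/2 = 12.9 ft; q_4 = 0.53 × 3.00 × 12.9 = 20.51 ft³/s
w_5 = (81.5 − 75.8)/2 = 2.85 ft; q_5 = 0.34 × 1.57 × 2.85 = 1.521 ft³/s
Q = Σ qᵢ = 178.6 ft³/s

179 ft³/s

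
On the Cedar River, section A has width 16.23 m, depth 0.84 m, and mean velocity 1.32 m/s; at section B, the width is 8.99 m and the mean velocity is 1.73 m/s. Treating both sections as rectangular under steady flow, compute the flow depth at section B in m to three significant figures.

1.16 m

Q = A₁V₁ = (16.23×0.84) × 1.32 = 18.00 m³/s
d₂ = Q/(b₂ V₂) = 18.00/(8.99×1.73) = 1.157 m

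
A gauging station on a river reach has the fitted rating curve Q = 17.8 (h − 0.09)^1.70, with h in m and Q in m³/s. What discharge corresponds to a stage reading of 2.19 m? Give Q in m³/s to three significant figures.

62.8 m³/s

Q = 17.8 × (2.19 − 0.09)^1.70 = 17.8 × 2.1^1.70 = 62.83 m³/s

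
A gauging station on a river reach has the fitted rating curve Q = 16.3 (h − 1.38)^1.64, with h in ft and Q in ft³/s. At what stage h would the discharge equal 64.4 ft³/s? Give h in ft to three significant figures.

3.69 ft

h − h₀ = (Q/C)^(1/b) = (64.4/16.3)^(1/1.64) = 2.311 ft
h = 1.38 + 2.311 = 3.691 ft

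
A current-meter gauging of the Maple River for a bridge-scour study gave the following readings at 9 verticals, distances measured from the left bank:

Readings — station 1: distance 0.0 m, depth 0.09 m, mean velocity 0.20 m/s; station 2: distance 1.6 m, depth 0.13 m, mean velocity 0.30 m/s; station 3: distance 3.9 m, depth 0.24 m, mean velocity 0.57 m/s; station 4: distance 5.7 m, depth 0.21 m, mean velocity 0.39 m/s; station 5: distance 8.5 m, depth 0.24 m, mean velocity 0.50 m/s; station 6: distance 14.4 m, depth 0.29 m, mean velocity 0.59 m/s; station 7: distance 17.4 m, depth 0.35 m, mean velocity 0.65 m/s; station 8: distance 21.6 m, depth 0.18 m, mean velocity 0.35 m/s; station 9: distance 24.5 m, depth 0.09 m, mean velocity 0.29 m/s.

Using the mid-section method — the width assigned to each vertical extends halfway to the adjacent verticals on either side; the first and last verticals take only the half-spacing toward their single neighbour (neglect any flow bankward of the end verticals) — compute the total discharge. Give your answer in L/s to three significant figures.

w_1 = (1.6 − 0.0)/2 = 0.8 m; q_1 = 0.20 × 0.09 × 0.8 = 0.01440 m³/s
w_2 = (3.9 − 0.0)/2 = 1.95 m; q_2 = 0.30 × 0.13 × 1.95 = 0.07605 m³/s
w_3 = (5.7 − 1.6)/2 = 2.05 m; q_3 = 0.57 × 0.24 × 2.05 = 0.2804 m³/s
w_4 = (8.5 − 3.9)/2 = 2.3 m; q_4 = 0.39 × 0.21 × 2.3 = 0.1884 m³/s
w_5 = (14.4 − 5.7)/2 = 4.35 m; q_5 = 0.50 × 0.24 × 4.35 = 0.5220 m³/s
w_6 = (17.4 − 8.5)/2 = 4.45 m; q_6 = 0.59 × 0.29 × 4.45 = 0.7614 m³/s
w_7 = (21.6 − 14.4)/2 = 3.6 m; q_7 = 0.65 × 0.35 × 3.6 = 0.8190 m³/s
w_8 = (24.5 − 17.4)/2 = 3.55 m; q_8 = 0.35 × 0.18 × 3.55 = 0.2237 m³/s
w_9 = (24.5 − 21.6)/2 = 1.45 m; q_9 = 0.29 × 0.09 × 1.45 = 0.03785 m³/s
Q = Σ qᵢ = 2.923 m³/s
= 2.923 × 1000 = 2923 L/s

2920 L/s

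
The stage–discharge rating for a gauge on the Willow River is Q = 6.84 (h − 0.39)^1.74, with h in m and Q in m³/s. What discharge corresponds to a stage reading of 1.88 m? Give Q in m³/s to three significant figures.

Q = 6.84 × (1.88 − 0.39)^1.74 = 6.84 × 1.49^1.74 = 13.69 m³/s

13.7 m³/s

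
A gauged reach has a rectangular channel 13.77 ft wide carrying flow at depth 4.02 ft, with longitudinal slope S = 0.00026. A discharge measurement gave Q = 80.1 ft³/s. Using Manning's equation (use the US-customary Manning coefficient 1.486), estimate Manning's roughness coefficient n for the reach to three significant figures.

A = b·y = 13.77 × 4.02 = 55.36 ft²
P = b + 2y = 13.77 + 2×4.02 = 21.81 ft
R = A/P = 55.36/21.81 = 2.538 ft
n = (1.486/Q)·A·R^(2/3)·S^(1/2) = (1.486/80.1) × 55.36 × 1.861 × 0.01612 = 0.03081

0.0308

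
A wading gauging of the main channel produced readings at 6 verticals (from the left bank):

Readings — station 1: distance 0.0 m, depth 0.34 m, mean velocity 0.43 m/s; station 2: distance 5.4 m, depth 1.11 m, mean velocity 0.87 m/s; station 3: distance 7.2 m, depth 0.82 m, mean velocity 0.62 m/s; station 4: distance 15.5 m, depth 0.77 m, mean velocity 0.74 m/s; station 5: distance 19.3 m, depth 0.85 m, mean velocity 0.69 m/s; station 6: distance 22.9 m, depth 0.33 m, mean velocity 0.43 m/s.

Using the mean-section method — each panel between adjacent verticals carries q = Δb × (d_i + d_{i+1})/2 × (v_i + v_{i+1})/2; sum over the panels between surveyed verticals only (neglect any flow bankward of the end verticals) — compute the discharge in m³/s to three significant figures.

Panel 1-2: Δb = 5.4 m, d̄ = (0.34+1.11)/2 = 0.725, v̄ = (0.43+0.87)/2 = 0.65 → q = 5.4×0.725×0.65 = 2.545 m³/s
Panel 2-3: Δb = 1.8 m, d̄ = (1.11+0.82)/2 = 0.965, v̄ = (0.87+0.62)/2 = 0.745 → q = 1.8×0.965×0.745 = 1.294 m³/s
Panel 3-4: Δb = 8.3 m, d̄ = (0.82+0.77)/2 = 0.795, v̄ = (0.62+0.74)/2 = 0.68 → q = 8.3×0.795×0.68 = 4.487 m³/s
Panel 4-5: Δb = 3.8 m, d̄ = (0.77+0.85)/2 = 0.81, v̄ = (0.74+0.69)/2 = 0.715 → q = 3.8×0.81×0.715 = 2.201 m³/s
Panel 5-6: Δb = 3.6 m, d̄ = (0.85+0.33)/2 = 0.59, v̄ = (0.69+0.43)/2 = 0.56 → q = 3.6×0.59×0.56 = 1.189 m³/s
Q = Σ q = 11.72 m³/s

11.7 m³/s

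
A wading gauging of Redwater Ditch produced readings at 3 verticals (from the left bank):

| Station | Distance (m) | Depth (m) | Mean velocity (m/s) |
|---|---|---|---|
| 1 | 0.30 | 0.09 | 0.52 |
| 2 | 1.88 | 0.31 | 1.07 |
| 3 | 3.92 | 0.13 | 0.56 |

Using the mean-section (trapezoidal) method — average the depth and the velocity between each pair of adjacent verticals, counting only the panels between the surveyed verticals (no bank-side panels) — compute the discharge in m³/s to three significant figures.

0.617 m³/s

Panel 1-2: Δb = 1.58 m, d̄ = (0.09+0.31)/2 = 0.2, v̄ = (0.52+1.07)/2 = 0.795 → q = 1.58×0.2×0.795 = 0.2512 m³/s
Panel 2-3: Δb = 2.04 m, d̄ = (0.31+0.13)/2 = 0.22, v̄ = (1.07+0.56)/2 = 0.815 → q = 2.04×0.22×0.815 = 0.3658 m³/s
Q = Σ q = 0.6170 m³/s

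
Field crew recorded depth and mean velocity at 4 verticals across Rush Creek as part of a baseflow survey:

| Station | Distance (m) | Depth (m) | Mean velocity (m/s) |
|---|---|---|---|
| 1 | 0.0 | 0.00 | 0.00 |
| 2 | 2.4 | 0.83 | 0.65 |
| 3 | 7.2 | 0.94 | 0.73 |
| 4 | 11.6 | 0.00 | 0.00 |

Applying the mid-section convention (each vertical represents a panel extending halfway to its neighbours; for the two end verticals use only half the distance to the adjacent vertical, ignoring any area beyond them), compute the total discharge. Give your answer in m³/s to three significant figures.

5.10 m³/s

w_2 = (7.2 − 0.0)/2 = 3.6 m; q_2 = 0.65 × 0.83 × 3.6 = 1.942 m³/s
w_3 = (11.6 − 2.4)/2 = 4.6 m; q_3 = 0.73 × 0.94 × 4.6 = 3.157 m³/s
Stations 1, 4 contribute zero (depth or velocity is 0).
Q = Σ qᵢ = 5.099 m³/s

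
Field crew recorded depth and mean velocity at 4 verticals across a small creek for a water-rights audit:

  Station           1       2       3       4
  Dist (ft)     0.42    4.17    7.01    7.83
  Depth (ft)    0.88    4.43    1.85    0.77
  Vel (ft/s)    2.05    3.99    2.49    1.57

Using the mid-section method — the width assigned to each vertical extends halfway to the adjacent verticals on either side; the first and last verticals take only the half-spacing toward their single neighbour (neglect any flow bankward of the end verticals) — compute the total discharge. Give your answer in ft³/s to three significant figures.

70.5 ft³/s

w_1 = (4.17 − 0.42)/2 = 1.875 ft; q_1 = 2.05 × 0.88 × 1.875 = 3.383 ft³/s
w_2 = (7.01 − 0.42)/2 = 3.295 ft; q_2 = 3.99 × 4.43 × 3.295 = 58.24 ft³/s
w_3 = (7.83 − 4.17)/2 = 1.83 ft; q_3 = 2.49 × 1.85 × 1.83 = 8.430 ft³/s
w_4 = (7.83 − 7.01)/2 = 0.41 ft; q_4 = 1.57 × 0.77 × 0.41 = 0.4956 ft³/s
Q = Σ qᵢ = 70.55 ft³/s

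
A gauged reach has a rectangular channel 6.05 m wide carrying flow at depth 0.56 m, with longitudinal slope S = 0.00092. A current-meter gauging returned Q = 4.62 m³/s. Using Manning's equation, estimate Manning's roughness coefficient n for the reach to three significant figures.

0.0135

A = b·y = 6.05 × 0.56 = 3.388 m²
P = b + 2y = 6.05 + 2×0.56 = 7.170 m
R = A/P = 3.388/7.170 = 0.4725 m
n = (1/Q)·A·R^(2/3)·S^(1/2) = (1/4.62) × 3.388 × 0.6067 × 0.03033 = 0.01349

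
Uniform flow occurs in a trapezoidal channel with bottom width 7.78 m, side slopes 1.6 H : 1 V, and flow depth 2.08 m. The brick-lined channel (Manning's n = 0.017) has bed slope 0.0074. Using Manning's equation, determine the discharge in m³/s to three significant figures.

152 m³/s

A = (b + z·y)·y = (7.78 + 1.6×2.08)×2.08 = 23.10 m²
P = b + 2y√(1+z²) = 7.78 + 2×2.08×√(1+1.6²) = 15.63 m
R = A/P = 23.10/15.63 = 1.478 m
Q = (1/n)·A·R^(2/3)·S^(1/2) = (1/0.017) × 23.10 × 1.478^(2/3) × 0.0074^(1/2) = 151.7 m³/s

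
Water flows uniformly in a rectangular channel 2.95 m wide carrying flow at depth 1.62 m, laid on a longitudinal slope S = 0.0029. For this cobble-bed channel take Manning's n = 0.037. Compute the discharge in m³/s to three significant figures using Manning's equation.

5.85 m³/s

A = b·y = 2.95 × 1.62 = 4.779 m²
P = b + 2y = 2.95 + 2×1.62 = 6.190 m
R = A/P = 4.779/6.190 = 0.7721 m
Q = (1/n)·A·R^(2/3)·S^(1/2) = (1/0.037) × 4.779 × 0.7721^(2/3) × 0.0029^(1/2) = 5.854 m³/s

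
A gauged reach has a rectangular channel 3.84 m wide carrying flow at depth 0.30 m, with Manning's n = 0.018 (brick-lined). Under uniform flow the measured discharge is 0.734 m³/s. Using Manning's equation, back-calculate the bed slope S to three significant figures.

A = b·y = 3.84 × 0.30 = 1.152 m²
P = b + 2y = 3.84 + 2×0.30 = 4.440 m
R = A/P = 1.152/4.440 = 0.2595 m
S = (Q·n / (1·A·R^(2/3)))² = (0.734×0.018 / (1×1.152×0.4068))² = 0.0007948

0.000795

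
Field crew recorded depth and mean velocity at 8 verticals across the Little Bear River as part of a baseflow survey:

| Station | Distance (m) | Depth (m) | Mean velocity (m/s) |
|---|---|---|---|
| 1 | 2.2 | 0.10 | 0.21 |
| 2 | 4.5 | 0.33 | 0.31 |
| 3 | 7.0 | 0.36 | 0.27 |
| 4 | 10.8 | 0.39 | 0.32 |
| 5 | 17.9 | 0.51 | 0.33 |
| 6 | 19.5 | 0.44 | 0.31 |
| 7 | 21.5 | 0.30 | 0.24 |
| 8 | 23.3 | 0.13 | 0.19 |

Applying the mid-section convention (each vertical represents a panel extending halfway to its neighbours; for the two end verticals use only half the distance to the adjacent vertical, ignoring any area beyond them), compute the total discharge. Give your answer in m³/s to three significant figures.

w_1 = (4.5 − 2.2)/2 = 1.15 m; q_1 = 0.21 × 0.10 × 1.15 = 0.02415 m³/s
w_2 = (7.0 − 2.2)/2 = 2.4 m; q_2 = 0.31 × 0.33 × 2.4 = 0.2455 m³/s
w_3 = (10.8 − 4.5)/2 = 3.15 m; q_3 = 0.27 × 0.36 × 3.15 = 0.3062 m³/s
w_4 = (17.9 − 7.0)/2 = 5.45 m; q_4 = 0.32 × 0.39 × 5.45 = 0.6802 m³/s
w_5 = (19.5 − 10.8)/2 = 4.35 m; q_5 = 0.33 × 0.51 × 4.35 = 0.7321 m³/s
w_6 = (21.5 − 17.9)/2 = 1.8 m; q_6 = 0.31 × 0.44 × 1.8 = 0.2455 m³/s
w_7 = (23.3 − 19.5)/2 = 1.9 m; q_7 = 0.24 × 0.30 × 1.9 = 0.1368 m³/s
w_8 = (23.3 − 21.5)/2 = 0.9 m; q_8 = 0.19 × 0.13 × 0.9 = 0.02223 m³/s
Q = Σ qᵢ = 2.393 m³/s

2.39 m³/s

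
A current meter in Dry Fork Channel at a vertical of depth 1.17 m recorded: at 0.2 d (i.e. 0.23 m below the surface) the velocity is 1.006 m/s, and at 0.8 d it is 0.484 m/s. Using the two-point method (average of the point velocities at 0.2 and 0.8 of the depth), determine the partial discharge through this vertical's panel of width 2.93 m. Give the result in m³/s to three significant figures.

v̄ = (1.006 + 0.484) / 2 = 0.7450 m/s
q = v̄ × d × w = 0.7450 × 1.17 × 2.93 = 2.554 m³/s

2.55 m³/s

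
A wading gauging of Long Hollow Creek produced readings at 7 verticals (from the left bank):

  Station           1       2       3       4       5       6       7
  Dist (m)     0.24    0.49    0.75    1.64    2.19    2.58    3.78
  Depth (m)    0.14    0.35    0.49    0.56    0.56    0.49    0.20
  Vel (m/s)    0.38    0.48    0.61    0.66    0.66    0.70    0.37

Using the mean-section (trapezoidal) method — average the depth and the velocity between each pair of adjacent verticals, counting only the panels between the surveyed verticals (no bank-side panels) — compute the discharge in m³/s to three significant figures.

0.947 m³/s

Panel 1-2: Δb = 0.25 m, d̄ = (0.14+0.35)/2 = 0.245, v̄ = (0.38+0.48)/2 = 0.43 → q = 0.25×0.245×0.43 = 0.02634 m³/s
Panel 2-3: Δb = 0.26 m, d̄ = (0.35+0.49)/2 = 0.42, v̄ = (0.48+0.61)/2 = 0.545 → q = 0.26×0.42×0.545 = 0.05951 m³/s
Panel 3-4: Δb = 0.89 m, d̄ = (0.49+0.56)/2 = 0.525, v̄ = (0.61+0.66)/2 = 0.635 → q = 0.89×0.525×0.635 = 0.2967 m³/s
Panel 4-5: Δb = 0.55 m, d̄ = (0.56+0.56)/2 = 0.56, v̄ = (0.66+0.66)/2 = 0.66 → q = 0.55×0.56×0.66 = 0.2033 m³/s
Panel 5-6: Δb = 0.39 m, d̄ = (0.56+0.49)/2 = 0.525, v̄ = (0.66+0.70)/2 = 0.68 → q = 0.39×0.525×0.68 = 0.1392 m³/s
Panel 6-7: Δb = 1.2 m, d̄ = (0.49+0.20)/2 = 0.345, v̄ = (0.70+0.37)/2 = 0.535 → q = 1.2×0.345×0.535 = 0.2215 m³/s
Q = Σ q = 0.9466 m³/s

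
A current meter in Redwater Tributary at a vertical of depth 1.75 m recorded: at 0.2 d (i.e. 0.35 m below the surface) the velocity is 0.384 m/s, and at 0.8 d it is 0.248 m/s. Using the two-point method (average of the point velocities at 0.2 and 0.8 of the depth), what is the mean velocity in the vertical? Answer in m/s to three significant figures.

v̄ = (0.384 + 0.248) / 2 = 0.3160 m/s

0.316 m/s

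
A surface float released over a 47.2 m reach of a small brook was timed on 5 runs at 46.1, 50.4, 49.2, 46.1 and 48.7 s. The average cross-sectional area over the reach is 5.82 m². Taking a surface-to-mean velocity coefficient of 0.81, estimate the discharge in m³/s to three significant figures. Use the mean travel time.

4.63 m³/s

t̄ = (46.1 + 50.4 + 49.2 + 46.1 + 48.7) / 5 = 48.1 s
v_surface = L / t̄ = 47.2 / 48.1 = 0.9813 m/s
v_mean = 0.81 × 0.9813 = 0.7948 m/s
Q = A × v_mean = 5.82 × 0.7948 = 4.626 m³/s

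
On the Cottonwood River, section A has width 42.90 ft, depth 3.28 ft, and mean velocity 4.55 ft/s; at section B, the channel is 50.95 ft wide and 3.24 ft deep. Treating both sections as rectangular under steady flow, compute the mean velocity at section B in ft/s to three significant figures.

Q = A₁V₁ = (42.90×3.28) × 4.55 = 640.2 ft³/s
A₂ = 50.95 × 3.24 = 165.1 ft²
V₂ = Q/A₂ = 640.2/165.1 = 3.878 ft/s

3.88 ft/s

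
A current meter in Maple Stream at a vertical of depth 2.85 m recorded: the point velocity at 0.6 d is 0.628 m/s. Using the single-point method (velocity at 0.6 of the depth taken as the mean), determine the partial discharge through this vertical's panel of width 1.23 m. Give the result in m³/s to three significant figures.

2.20 m³/s

v̄ = v₀.₆ = 0.628 m/s
q = v̄ × d × w = 0.6280 × 2.85 × 1.23 = 2.201 m³/s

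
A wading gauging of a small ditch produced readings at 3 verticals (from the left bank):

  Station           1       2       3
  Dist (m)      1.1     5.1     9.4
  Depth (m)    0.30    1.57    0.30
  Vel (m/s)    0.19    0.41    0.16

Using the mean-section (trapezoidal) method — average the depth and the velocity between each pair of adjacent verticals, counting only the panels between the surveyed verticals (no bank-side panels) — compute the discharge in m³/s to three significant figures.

Panel 1-2: Δb = 4 m, d̄ = (0.30+1.57)/2 = 0.935, v̄ = (0.19+0.41)/2 = 0.3 → q = 4×0.935×0.3 = 1.122 m³/s
Panel 2-3: Δb = 4.3 m, d̄ = (1.57+0.30)/2 = 0.935, v̄ = (0.41+0.16)/2 = 0.285 → q = 4.3×0.935×0.285 = 1.146 m³/s
Q = Σ q = 2.268 m³/s

2.27 m³/s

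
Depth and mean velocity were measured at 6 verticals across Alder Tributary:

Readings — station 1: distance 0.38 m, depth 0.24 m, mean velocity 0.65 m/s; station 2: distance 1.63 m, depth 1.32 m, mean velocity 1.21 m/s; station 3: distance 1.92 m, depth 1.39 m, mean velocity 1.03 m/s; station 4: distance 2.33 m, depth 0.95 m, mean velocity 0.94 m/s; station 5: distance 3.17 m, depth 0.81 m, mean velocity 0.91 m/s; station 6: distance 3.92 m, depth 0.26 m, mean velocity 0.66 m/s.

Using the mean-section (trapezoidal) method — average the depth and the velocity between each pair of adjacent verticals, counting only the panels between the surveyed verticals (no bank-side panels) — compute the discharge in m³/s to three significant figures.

Panel 1-2: Δb = 1.25 m, d̄ = (0.24+1.32)/2 = 0.78, v̄ = (0.65+1.21)/2 = 0.93 → q = 1.25×0.78×0.93 = 0.9068 m³/s
Panel 2-3: Δb = 0.29 m, d̄ = (1.32+1.39)/2 = 1.355, v̄ = (1.21+1.03)/2 = 1.12 → q = 0.29×1.355×1.12 = 0.4401 m³/s
Panel 3-4: Δb = 0.41 m, d̄ = (1.39+0.95)/2 = 1.17, v̄ = (1.03+0.94)/2 = 0.985 → q = 0.41×1.17×0.985 = 0.4725 m³/s
Panel 4-5: Δb = 0.84 m, d̄ = (0.95+0.81)/2 = 0.88, v̄ = (0.94+0.91)/2 = 0.925 → q = 0.84×0.88×0.925 = 0.6838 m³/s
Panel 5-6: Δb = 0.75 m, d̄ = (0.81+0.26)/2 = 0.535, v̄ = (0.91+0.66)/2 = 0.785 → q = 0.75×0.535×0.785 = 0.3150 m³/s
Q = Σ q = 2.818 m³/s

2.82 m³/s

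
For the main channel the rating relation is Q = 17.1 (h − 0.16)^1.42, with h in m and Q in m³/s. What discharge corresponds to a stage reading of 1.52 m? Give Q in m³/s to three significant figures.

26.5 m³/s

Q = 17.1 × (1.52 − 0.16)^1.42 = 17.1 × 1.36^1.42 = 26.46 m³/s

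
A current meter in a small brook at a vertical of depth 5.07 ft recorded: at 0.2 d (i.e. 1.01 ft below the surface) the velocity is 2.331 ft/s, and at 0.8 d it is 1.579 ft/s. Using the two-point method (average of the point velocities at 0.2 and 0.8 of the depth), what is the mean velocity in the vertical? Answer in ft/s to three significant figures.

1.96 ft/s

v̄ = (2.331 + 1.579) / 2 = 1.955 ft/s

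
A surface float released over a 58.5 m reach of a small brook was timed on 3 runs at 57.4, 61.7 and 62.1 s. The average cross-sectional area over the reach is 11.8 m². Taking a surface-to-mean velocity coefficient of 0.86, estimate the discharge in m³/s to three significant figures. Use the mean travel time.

t̄ = (57.4 + 61.7 + 62.1) / 3 = 60.4 s
v_surface = L / t̄ = 58.5 / 60.4 = 0.9685 m/s
v_mean = 0.86 × 0.9685 = 0.8329 m/s
Q = A × v_mean = 11.8 × 0.8329 = 9.829 m³/s

9.83 m³/s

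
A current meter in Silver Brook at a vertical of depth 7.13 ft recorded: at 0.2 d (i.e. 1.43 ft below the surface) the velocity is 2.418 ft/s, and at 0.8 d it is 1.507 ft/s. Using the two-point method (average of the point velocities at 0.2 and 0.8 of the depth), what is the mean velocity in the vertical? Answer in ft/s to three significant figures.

v̄ = (2.418 + 1.507) / 2 = 1.963 ft/s

1.96 ft/s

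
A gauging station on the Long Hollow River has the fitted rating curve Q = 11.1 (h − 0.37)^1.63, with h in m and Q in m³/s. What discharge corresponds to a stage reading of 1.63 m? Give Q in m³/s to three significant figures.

16.2 m³/s

Q = 11.1 × (1.63 − 0.37)^1.63 = 11.1 × 1.26^1.63 = 16.18 m³/s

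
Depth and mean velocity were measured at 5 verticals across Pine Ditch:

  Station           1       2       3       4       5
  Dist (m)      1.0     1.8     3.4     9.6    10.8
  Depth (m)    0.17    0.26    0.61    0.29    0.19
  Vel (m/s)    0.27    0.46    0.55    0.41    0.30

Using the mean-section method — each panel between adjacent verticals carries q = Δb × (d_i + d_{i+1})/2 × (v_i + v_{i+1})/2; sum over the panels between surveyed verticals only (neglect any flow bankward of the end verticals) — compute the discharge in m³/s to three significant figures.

1.86 m³/s

Panel 1-2: Δb = 0.8 m, d̄ = (0.17+0.26)/2 = 0.215, v̄ = (0.27+0.46)/2 = 0.365 → q = 0.8×0.215×0.365 = 0.06278 m³/s
Panel 2-3: Δb = 1.6 m, d̄ = (0.26+0.61)/2 = 0.435, v̄ = (0.46+0.55)/2 = 0.505 → q = 1.6×0.435×0.505 = 0.3515 m³/s
Panel 3-4: Δb = 6.2 m, d̄ = (0.61+0.29)/2 = 0.45, v̄ = (0.55+0.41)/2 = 0.48 → q = 6.2×0.45×0.48 = 1.339 m³/s
Panel 4-5: Δb = 1.2 m, d̄ = (0.29+0.19)/2 = 0.24, v̄ = (0.41+0.30)/2 = 0.355 → q = 1.2×0.24×0.355 = 0.1022 m³/s
Q = Σ q = 1.856 m³/s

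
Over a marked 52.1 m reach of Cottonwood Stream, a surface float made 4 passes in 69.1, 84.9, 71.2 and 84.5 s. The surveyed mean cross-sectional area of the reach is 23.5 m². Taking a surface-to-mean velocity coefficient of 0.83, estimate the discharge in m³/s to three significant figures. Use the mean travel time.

13.1 m³/s

t̄ = (69.1 + 84.9 + 71.2 + 84.5) / 4 = 77.425 s
v_surface = L / t̄ = 52.1 / 77.425 = 0.6729 m/s
v_mean = 0.83 × 0.6729 = 0.5585 m/s
Q = A × v_mean = 23.5 × 0.5585 = 13.13 m³/s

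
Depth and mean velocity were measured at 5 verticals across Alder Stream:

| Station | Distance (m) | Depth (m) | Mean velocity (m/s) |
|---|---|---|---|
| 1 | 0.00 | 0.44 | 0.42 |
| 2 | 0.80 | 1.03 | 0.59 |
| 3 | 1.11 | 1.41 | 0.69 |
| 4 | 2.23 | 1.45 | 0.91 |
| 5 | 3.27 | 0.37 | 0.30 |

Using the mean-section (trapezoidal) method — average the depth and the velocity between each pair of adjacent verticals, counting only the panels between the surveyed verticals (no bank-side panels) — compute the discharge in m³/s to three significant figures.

2.39 m³/s

Panel 1-2: Δb = 0.8 m, d̄ = (0.44+1.03)/2 = 0.735, v̄ = (0.42+0.59)/2 = 0.505 → q = 0.8×0.735×0.505 = 0.2969 m³/s
Panel 2-3: Δb = 0.31 m, d̄ = (1.03+1.41)/2 = 1.22, v̄ = (0.59+0.69)/2 = 0.64 → q = 0.31×1.22×0.64 = 0.2420 m³/s
Panel 3-4: Δb = 1.12 m, d̄ = (1.41+1.45)/2 = 1.43, v̄ = (0.69+0.91)/2 = 0.8 → q = 1.12×1.43×0.8 = 1.281 m³/s
Panel 4-5: Δb = 1.04 m, d̄ = (1.45+0.37)/2 = 0.91, v̄ = (0.91+0.30)/2 = 0.605 → q = 1.04×0.91×0.605 = 0.5726 m³/s
Q = Σ q = 2.393 m³/s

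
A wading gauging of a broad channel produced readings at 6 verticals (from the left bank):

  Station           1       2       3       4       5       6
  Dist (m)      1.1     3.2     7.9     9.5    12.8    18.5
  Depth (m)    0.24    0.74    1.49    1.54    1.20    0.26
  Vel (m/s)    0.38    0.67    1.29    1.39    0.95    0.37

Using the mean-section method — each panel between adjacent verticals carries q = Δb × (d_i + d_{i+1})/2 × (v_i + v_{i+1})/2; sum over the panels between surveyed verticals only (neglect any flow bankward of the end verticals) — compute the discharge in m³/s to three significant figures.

Panel 1-2: Δb = 2.1 m, d̄ = (0.24+0.74)/2 = 0.49, v̄ = (0.38+0.67)/2 = 0.525 → q = 2.1×0.49×0.525 = 0.5402 m³/s
Panel 2-3: Δb = 4.7 m, d̄ = (0.74+1.49)/2 = 1.115, v̄ = (0.67+1.29)/2 = 0.98 → q = 4.7×1.115×0.98 = 5.136 m³/s
Panel 3-4: Δb = 1.6 m, d̄ = (1.49+1.54)/2 = 1.515, v̄ = (1.29+1.39)/2 = 1.34 → q = 1.6×1.515×1.34 = 3.248 m³/s
Panel 4-5: Δb = 3.3 m, d̄ = (1.54+1.20)/2 = 1.37, v̄ = (1.39+0.95)/2 = 1.17 → q = 3.3×1.37×1.17 = 5.290 m³/s
Panel 5-6: Δb = 5.7 m, d̄ = (1.20+0.26)/2 = 0.73, v̄ = (0.95+0.37)/2 = 0.66 → q = 5.7×0.73×0.66 = 2.746 m³/s
Q = Σ q = 16.96 m³/s

17.0 m³/s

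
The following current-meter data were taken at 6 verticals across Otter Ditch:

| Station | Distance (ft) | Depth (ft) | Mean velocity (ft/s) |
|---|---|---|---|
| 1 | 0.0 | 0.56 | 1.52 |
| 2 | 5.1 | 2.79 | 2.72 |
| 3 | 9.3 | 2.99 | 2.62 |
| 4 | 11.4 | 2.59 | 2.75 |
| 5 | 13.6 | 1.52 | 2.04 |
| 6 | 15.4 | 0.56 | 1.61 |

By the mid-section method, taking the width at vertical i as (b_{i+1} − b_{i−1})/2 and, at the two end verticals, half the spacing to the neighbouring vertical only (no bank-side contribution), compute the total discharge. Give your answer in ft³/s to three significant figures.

w_1 = (5.1 − 0.0)/2 = 2.55 ft; q_1 = 1.52 × 0.56 × 2.55 = 2.171 ft³/s
w_2 = (9.3 − 0.0)/2 = 4.65 ft; q_2 = 2.72 × 2.79 × 4.65 = 35.29 ft³/s
w_3 = (11.4 − 5.1)/2 = 3.15 ft; q_3 = 2.62 × 2.99 × 3.15 = 24.68 ft³/s
w_4 = (13.6 − 9.3)/2 = 2.15 ft; q_4 = 2.75 × 2.59 × 2.15 = 15.31 ft³/s
w_5 = (15.4 − 11.4)/2 = 2 ft; q_5 = 2.04 × 1.52 × 2 = 6.202 ft³/s
w_6 = (15.4 − 13.6)/2 = 0.9 ft; q_6 = 1.61 × 0.56 × 0.9 = 0.8114 ft³/s
Q = Σ qᵢ = 84.46 ft³/s

84.5 ft³/s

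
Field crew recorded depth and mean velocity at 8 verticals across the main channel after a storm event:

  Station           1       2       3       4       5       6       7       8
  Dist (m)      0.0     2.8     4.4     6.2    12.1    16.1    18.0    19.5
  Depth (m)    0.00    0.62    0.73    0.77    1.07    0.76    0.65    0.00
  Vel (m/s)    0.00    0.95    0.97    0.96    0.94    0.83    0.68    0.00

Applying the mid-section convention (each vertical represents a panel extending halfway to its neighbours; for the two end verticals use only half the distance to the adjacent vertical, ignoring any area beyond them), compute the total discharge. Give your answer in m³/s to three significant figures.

12.9 m³/s

w_2 = (4.4 − 0.0)/2 = 2.2 m; q_2 = 0.95 × 0.62 × 2.2 = 1.296 m³/s
w_3 = (6.2 − 2.8)/2 = 1.7 m; q_3 = 0.97 × 0.73 × 1.7 = 1.204 m³/s
w_4 = (12.1 − 4.4)/2 = 3.85 m; q_4 = 0.96 × 0.77 × 3.85 = 2.846 m³/s
w_5 = (16.1 − 6.2)/2 = 4.95 m; q_5 = 0.94 × 1.07 × 4.95 = 4.979 m³/s
w_6 = (18.0 − 12.1)/2 = 2.95 m; q_6 = 0.83 × 0.76 × 2.95 = 1.861 m³/s
w_7 = (19.5 − 16.1)/2 = 1.7 m; q_7 = 0.68 × 0.65 × 1.7 = 0.7514 m³/s
Stations 1, 8 contribute zero (depth or velocity is 0).
Q = Σ qᵢ = 12.94 m³/s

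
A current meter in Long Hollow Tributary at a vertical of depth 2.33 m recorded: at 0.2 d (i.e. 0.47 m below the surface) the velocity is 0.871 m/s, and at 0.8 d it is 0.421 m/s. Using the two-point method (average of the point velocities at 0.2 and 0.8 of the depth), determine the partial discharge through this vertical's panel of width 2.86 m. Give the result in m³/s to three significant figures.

4.30 m³/s

v̄ = (0.871 + 0.421) / 2 = 0.6460 m/s
q = v̄ × d × w = 0.6460 × 2.33 × 2.86 = 4.305 m³/s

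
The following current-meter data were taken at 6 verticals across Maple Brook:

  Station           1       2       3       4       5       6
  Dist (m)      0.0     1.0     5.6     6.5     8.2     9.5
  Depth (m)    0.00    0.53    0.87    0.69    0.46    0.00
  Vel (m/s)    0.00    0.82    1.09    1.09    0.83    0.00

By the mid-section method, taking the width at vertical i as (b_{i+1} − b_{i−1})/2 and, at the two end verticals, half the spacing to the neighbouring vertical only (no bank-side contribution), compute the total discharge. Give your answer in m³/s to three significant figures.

5.38 m³/s

w_2 = (5.6 − 0.0)/2 = 2.8 m; q_2 = 0.82 × 0.53 × 2.8 = 1.217 m³/s
w_3 = (6.5 − 1.0)/2 = 2.75 m; q_3 = 1.09 × 0.87 × 2.75 = 2.608 m³/s
w_4 = (8.2 − 5.6)/2 = 1.3 m; q_4 = 1.09 × 0.69 × 1.3 = 0.9777 m³/s
w_5 = (9.5 − 6.5)/2 = 1.5 m; q_5 = 0.83 × 0.46 × 1.5 = 0.5727 m³/s
Stations 1, 6 contribute zero (depth or velocity is 0).
Q = Σ qᵢ = 5.375 m³/s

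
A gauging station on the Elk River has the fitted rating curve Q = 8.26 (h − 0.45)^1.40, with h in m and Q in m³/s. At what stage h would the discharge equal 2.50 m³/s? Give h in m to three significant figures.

h − h₀ = (Q/C)^(1/b) = (2.50/8.26)^(1/1.40) = 0.4259 m
h = 0.45 + 0.4259 = 0.8759 m

0.876 m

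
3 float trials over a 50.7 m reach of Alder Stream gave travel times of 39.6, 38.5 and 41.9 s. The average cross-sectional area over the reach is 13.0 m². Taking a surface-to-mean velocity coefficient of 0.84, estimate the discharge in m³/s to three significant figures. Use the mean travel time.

t̄ = (39.6 + 38.5 + 41.9) / 3 = 40 s
v_surface = L / t̄ = 50.7 / 40 = 1.268 m/s
v_mean = 0.84 × 1.268 = 1.065 m/s
Q = A × v_mean = 13.0 × 1.065 = 13.84 m³/s

13.8 m³/s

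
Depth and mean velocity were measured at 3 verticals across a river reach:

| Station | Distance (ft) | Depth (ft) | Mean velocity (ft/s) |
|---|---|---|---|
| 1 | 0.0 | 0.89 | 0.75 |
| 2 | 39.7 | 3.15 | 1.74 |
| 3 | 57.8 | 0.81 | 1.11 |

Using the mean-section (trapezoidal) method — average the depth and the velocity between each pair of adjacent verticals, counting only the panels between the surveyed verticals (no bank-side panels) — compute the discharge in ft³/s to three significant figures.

Panel 1-2: Δb = 39.7 ft, d̄ = (0.89+3.15)/2 = 2.02, v̄ = (0.75+1.74)/2 = 1.245 → q = 39.7×2.02×1.245 = 99.84 ft³/s
Panel 2-3: Δb = 18.1 ft, d̄ = (3.15+0.81)/2 = 1.98, v̄ = (1.74+1.11)/2 = 1.425 → q = 18.1×1.98×1.425 = 51.07 ft³/s
Q = Σ q = 150.9 ft³/s

151 ft³/s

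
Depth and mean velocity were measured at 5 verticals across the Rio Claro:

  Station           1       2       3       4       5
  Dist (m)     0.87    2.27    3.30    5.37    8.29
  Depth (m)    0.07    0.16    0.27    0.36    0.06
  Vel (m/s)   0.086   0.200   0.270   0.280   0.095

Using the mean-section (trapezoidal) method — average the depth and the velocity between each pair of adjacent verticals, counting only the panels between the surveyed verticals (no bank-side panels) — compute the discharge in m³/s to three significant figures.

0.369 m³/s

Panel 1-2: Δb = 1.4 m, d̄ = (0.07+0.16)/2 = 0.115, v̄ = (0.086+0.200)/2 = 0.143 → q = 1.4×0.115×0.143 = 0.02302 m³/s
Panel 2-3: Δb = 1.03 m, d̄ = (0.16+0.27)/2 = 0.215, v̄ = (0.200+0.270)/2 = 0.235 → q = 1.03×0.215×0.235 = 0.05204 m³/s
Panel 3-4: Δb = 2.07 m, d̄ = (0.27+0.36)/2 = 0.315, v̄ = (0.270+0.280)/2 = 0.275 → q = 2.07×0.315×0.275 = 0.1793 m³/s
Panel 4-5: Δb = 2.92 m, d̄ = (0.36+0.06)/2 = 0.21, v̄ = (0.280+0.095)/2 = 0.1875 → q = 2.92×0.21×0.1875 = 0.1150 m³/s
Q = Σ q = 0.3694 m³/s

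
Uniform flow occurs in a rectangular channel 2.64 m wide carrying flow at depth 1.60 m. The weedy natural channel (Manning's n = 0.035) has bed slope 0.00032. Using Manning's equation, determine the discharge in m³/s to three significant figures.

A = b·y = 2.64 × 1.60 = 4.224 m²
P = b + 2y = 2.64 + 2×1.60 = 5.840 m
R = A/P = 4.224/5.840 = 0.7233 m
Q = (1/n)·A·R^(2/3)·S^(1/2) = (1/0.035) × 4.224 × 0.7233^(2/3) × 0.00032^(1/2) = 1.740 m³/s

1.74 m³/s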